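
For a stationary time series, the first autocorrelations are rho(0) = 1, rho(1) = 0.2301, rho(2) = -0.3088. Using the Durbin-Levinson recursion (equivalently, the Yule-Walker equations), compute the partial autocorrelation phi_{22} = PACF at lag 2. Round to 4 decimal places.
\phi_{22} = -0.3820

The PACF at lag k is phi_{kk}, the last component of the solution
to the Yule-Walker system G_k phi = r_k where
  (G_k)_{ij} = rho(|i - j|), (r_k)_i = rho(i), i,j = 1..k.
Equivalently, Durbin-Levinson gives phi_{kk} iteratively:
  phi_{11} = rho(1)
  phi_{kk} = [rho(k) - sum_{j=1..k-1} phi_{k-1,j} rho(k-j)]
            / [1 - sum_{j=1..k-1} phi_{k-1,j} rho(j)],
  phi_{k,j} = phi_{k-1,j} - phi_{kk} phi_{k-1,k-j},  j = 1..k-1.
Step k = 1:
  phi_11 = rho(1) = 0.2301.
Step k = 2:
  phi_22 = [rho(2) - phi_11 rho(1)] / [1 - phi_11 rho(1)] = [-0.3088 - (0.2301)(0.2301)] / [1 - (0.2301)(0.2301)]
         = -0.36174601 / 0.94705399 = -0.382.
Therefore phi_{22} = -0.3820.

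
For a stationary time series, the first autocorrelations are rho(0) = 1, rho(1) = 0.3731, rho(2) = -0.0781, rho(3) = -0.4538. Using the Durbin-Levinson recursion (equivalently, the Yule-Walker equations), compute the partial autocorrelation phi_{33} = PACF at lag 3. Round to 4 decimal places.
\phi_{33} = -0.4009

The PACF at lag k is phi_{kk}, the last component of the solution
to the Yule-Walker system G_k phi = r_k where
  (G_k)_{ij} = rho(|i - j|), (r_k)_i = rho(i), i,j = 1..k.
Equivalently, Durbin-Levinson gives phi_{kk} iteratively:
  phi_{11} = rho(1)
  phi_{kk} = [rho(k) - sum_{j=1..k-1} phi_{k-1,j} rho(k-j)]
            / [1 - sum_{j=1..k-1} phi_{k-1,j} rho(j)],
  phi_{k,j} = phi_{k-1,j} - phi_{kk} phi_{k-1,k-j},  j = 1..k-1.
Step k = 1:
  phi_11 = rho(1) = 0.3731.
Step k = 2:
  phi_22 = [rho(2) - phi_11 rho(1)] / [1 - phi_11 rho(1)] = [-0.0781 - (0.3731)(0.3731)] / [1 - (0.3731)(0.3731)]
         = -0.21730361 / 0.86079639 = -0.252445.
  Update: phi_21 = phi_11 - phi_22 phi_11 = 0.3731 - (-0.252445)(0.3731) = 0.467287.
Step k = 3:
  phi_33 = [rho(3) - phi_21 rho(2) - phi_22 rho(1)] / [1 - phi_21 rho(1) - phi_22 rho(2)]
    numerator   = -0.4538 - (0.467287)(-0.0781) - (-0.252445)(0.3731) = -0.3231177
    denominator = 1 - (0.467287)(0.3731) - (-0.252445)(-0.0781) = 0.80593921
  phi_33 = -0.3231177 / 0.80593921 = -0.4009.
Therefore phi_{33} = -0.4009.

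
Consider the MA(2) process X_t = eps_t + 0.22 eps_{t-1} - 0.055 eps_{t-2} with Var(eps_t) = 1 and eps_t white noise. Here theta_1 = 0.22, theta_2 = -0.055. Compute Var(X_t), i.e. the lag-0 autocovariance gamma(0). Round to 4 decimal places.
\gamma(0) = 1.0514

For an MA(q) process X_t = eps_t + sum_i theta_i eps_{t-i} with
Var(eps_t) = sigma^2, the variance is
  gamma(0) = sigma^2 * (1 + sum_i theta_i^2).
  sum_i theta_i^2 = (0.22)^2 + (-0.055)^2 = 0.0484 + 0.003025 = 0.051425.
  gamma(0) = 1 * (1 + 0.051425) = 1 * 1.051425 = 1.051425, which rounds to 1.0514.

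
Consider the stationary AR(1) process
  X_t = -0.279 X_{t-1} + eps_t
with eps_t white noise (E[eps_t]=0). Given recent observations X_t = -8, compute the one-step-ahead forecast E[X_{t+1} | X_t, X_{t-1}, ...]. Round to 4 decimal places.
E[X_{t+1} \mid \mathcal F_t] = 2.2320

For an AR(p) model X_t = c + sum_i phi_i X_{t-i} + eps_t, the
one-step-ahead conditional mean is
  E[X_{t+1} | X_t, ...] = c + sum_i phi_i X_{t+1-i}.
Substitute known values:
  E[X_{t+1} | ...] = (-0.279) * (-8)
                   = 2.2320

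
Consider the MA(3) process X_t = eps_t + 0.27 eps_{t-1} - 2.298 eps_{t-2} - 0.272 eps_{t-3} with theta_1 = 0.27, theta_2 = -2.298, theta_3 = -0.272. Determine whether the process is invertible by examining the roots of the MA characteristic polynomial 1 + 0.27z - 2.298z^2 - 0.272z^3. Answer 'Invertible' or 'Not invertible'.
\text{Not invertible}

The MA(q) characteristic polynomial is P(z) = 1 + 0.27z - 2.298z^2 - 0.272z^3.
Invertibility requires all roots to lie outside the unit circle, i.e. |z| > 1 for every root.
Degree 3: look for a simple real root z0 first, then factor out (1 - z/z0) and solve the remaining quadratic.
Testing z0 = -0.625: P(-0.625) = 1 + (0.27)(-0.625) + (-2.298)(-0.625)^2 + (-0.272)(-0.625)^3
  = 1 + (-0.16875) + (-0.897656) + (0.066406) = 0.  So z_0 = -0.625 is a root, |z_0| = 0.625.
Divide out the factor (1 + 1.6 z) = (1 - z/z0) (since 1/z0 = -1.6):
  P(z) = (1 + 1.6 z)(1 + (-1.33) z + (-0.17) z^2)
  [check: z-coef -1.33 - (-1.6) = 0.27; z^2-coef -0.17 - (-1.6)(-1.33) = -2.298; z^3-coef -(-1.6)(-0.17) = -0.272.]
Remaining roots from the quadratic factor 1 + (-1.33) z + (-0.17) z^2:
  Set 1 + (-1.33) z + (-0.17) z^2 = 0, i.e. a z^2 + b z + c = 0 with a = -0.17, b = -1.33, c = 1.
  Discriminant D = b^2 - 4ac = (-1.33)^2 - 4*(-0.17)*1 = 1.7689 - (-0.68) = 2.4489.
  D >= 0, so the roots are real: z = (-b +/- sqrt(D)) / (2a) = (1.33 +/- 1.564896) / (-0.34).
    z_1 = (1.33 + 1.564896) / (-0.34) = -8.5144,   |z_1| = 8.5144.
    z_2 = (1.33 - 1.564896) / (-0.34) = 0.6909,   |z_2| = 0.6909.
Moduli of all roots: 0.6250, 8.5144, 0.6909.
All moduli strictly greater than 1? No.
Verdict: Not invertible.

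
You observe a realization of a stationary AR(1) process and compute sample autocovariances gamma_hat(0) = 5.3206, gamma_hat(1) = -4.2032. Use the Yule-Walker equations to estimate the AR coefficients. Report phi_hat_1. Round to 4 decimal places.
\hat\phi_{1} = -0.7900

The Yule-Walker equations for an AR(p) process read, in matrix form,
  Gamma_p phi = r_p,   with   (Gamma_p)_{ij} = gamma(|i - j|),
                       (r_p)_i = gamma(i),   i,j = 1..p.
Substitute the sample gammas (Toeplitz matrix and right-hand side of size 1):
  Gamma_p = [[5.3206]]
  r_p     = [-4.2032]
With p = 1 this is the single equation gamma(0) phi_1 = gamma(1):
  phi_hat_1 = gamma(1) / gamma(0) = -4.2032 / 5.3206 = -0.7900.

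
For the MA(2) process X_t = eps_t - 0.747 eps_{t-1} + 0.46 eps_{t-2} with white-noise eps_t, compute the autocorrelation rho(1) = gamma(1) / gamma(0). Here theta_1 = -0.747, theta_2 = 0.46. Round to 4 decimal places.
\rho(1) = -0.6163

For an MA(q) process with theta_0 = 1, the autocovariance is
  gamma(k) = sigma^2 * sum_{i=0..q-k} theta_i * theta_{i+k},
and rho(k) = gamma(k) / gamma(0). Sigma^2 cancels.
  numerator   = (1)*(-0.747) + (-0.747)*(0.46) = -1.09062.
  denominator = (1)^2 + (-0.747)^2 + (0.46)^2 = 1.769609.
  rho(1) = -1.09062 / 1.769609 = -0.6163.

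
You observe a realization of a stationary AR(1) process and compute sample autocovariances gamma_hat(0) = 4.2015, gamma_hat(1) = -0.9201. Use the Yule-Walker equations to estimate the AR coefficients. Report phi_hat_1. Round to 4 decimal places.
\hat\phi_{1} = -0.2190

The Yule-Walker equations for an AR(p) process read, in matrix form,
  Gamma_p phi = r_p,   with   (Gamma_p)_{ij} = gamma(|i - j|),
                       (r_p)_i = gamma(i),   i,j = 1..p.
Substitute the sample gammas (Toeplitz matrix and right-hand side of size 1):
  Gamma_p = [[4.2015]]
  r_p     = [-0.9201]
With p = 1 this is the single equation gamma(0) phi_1 = gamma(1):
  phi_hat_1 = gamma(1) / gamma(0) = -0.9201 / 4.2015 = -0.2190.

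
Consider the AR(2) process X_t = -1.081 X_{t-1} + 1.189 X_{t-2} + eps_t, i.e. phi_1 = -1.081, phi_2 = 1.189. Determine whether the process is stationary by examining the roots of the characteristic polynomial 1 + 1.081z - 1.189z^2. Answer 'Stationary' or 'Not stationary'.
\text{Not stationary}

The AR(p) characteristic polynomial is P(z) = 1 + 1.081z - 1.189z^2.
Stationarity requires all roots to lie outside the unit circle, i.e. |z| > 1 for every root.
Set 1 + (1.081) z + (-1.189) z^2 = 0, i.e. a z^2 + b z + c = 0 with a = -1.189, b = 1.081, c = 1.
Discriminant D = b^2 - 4ac = (1.081)^2 - 4*(-1.189)*1 = 1.168561 - (-4.756) = 5.924561.
D >= 0, so the roots are real: z = (-b +/- sqrt(D)) / (2a) = (-1.081 +/- 2.434042) / (-2.378).
  z_1 = (-1.081 + 2.434042) / (-2.378) = -0.569,   |z_1| = 0.569.
  z_2 = (-1.081 - 2.434042) / (-2.378) = 1.4782,   |z_2| = 1.4782.
Moduli of all roots: 0.5690, 1.4782.
All moduli strictly greater than 1? No.
Verdict: Not stationary.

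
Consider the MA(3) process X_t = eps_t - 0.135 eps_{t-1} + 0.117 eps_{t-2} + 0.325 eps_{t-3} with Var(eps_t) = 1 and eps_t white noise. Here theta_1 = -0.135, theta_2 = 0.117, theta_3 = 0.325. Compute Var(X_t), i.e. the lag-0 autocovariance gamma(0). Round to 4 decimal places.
\gamma(0) = 1.1375

For an MA(q) process X_t = eps_t + sum_i theta_i eps_{t-i} with
Var(eps_t) = sigma^2, the variance is
  gamma(0) = sigma^2 * (1 + sum_i theta_i^2).
  sum_i theta_i^2 = (-0.135)^2 + (0.117)^2 + (0.325)^2 = 0.018225 + 0.013689 + 0.105625 = 0.137539.
  gamma(0) = 1 * (1 + 0.137539) = 1 * 1.137539 = 1.137539, which rounds to 1.1375.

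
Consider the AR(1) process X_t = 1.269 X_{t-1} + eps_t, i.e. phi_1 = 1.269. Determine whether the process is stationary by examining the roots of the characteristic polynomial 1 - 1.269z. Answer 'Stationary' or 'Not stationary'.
\text{Not stationary}

The AR(p) characteristic polynomial is P(z) = 1 - 1.269z.
Stationarity requires all roots to lie outside the unit circle, i.e. |z| > 1 for every root.
This is linear in z: 1 + (-1.269) z = 0  =>  z = -1/(-1.269) = 0.788022,  |z| = 0.788022.
Moduli of all roots: 0.7880.
All moduli strictly greater than 1? No.
Verdict: Not stationary.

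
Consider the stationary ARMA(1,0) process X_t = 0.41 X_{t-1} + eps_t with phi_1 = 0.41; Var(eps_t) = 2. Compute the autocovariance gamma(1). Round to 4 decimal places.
\gamma(1) = 0.9857

Multiply the model equation by X_{t-k} and take expectations. With theta_0 = psi_0 = 1 and psi_j the MA(infinity) weights, this gives
  gamma(k) - sum_i phi_i gamma(k-i) = c_k,
  c_k = sigma^2 * sum_{j=k..q} theta_j psi_{j-k}   (c_k = 0 for k > q),
using gamma(-m) = gamma(m).
Pure AR (q = 0): c_0 = sigma^2 = 2, c_k = 0 for k >= 1.
Equations for k = 0 and k = 1 (AR order 1):
  gamma(0) = phi_1 gamma(1) + c_0
  gamma(1) = phi_1 gamma(0) + c_1
Substituting the second into the first: gamma(0) (1 - phi_1^2) = c_0 + phi_1 c_1, so
  gamma(0) = c_0 / (1 - phi_1^2) = 2 / (1 - (0.41)^2) = 2 / 0.8319 = 2.404135.
  gamma(1) = phi_1 gamma(0) = (0.41)(2.404135) = 0.985695.
Therefore gamma(1) = 0.9857 (to 4 decimal places).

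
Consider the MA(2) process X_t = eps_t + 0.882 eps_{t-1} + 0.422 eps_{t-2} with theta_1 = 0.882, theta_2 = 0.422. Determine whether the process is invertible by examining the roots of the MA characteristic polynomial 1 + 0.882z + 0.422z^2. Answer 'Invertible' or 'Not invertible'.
\text{Invertible}

The MA(q) characteristic polynomial is P(z) = 1 + 0.882z + 0.422z^2.
Invertibility requires all roots to lie outside the unit circle, i.e. |z| > 1 for every root.
Set 1 + (0.882) z + (0.422) z^2 = 0, i.e. a z^2 + b z + c = 0 with a = 0.422, b = 0.882, c = 1.
Discriminant D = b^2 - 4ac = (0.882)^2 - 4*(0.422)*1 = 0.777924 - (1.688) = -0.910076.
D < 0, so the roots are the complex-conjugate pair z = (-b +/- i sqrt(-D)) / (2a) = -1.045 +/- 1.1303i.
For a conjugate pair |z|^2 = z * conj(z) = (product of roots) = c/a = 1/(0.422) = 2.369668, so |z| = sqrt(2.369668) = 1.5394 for both roots.
Moduli of all roots: 1.5394, 1.5394.
All moduli strictly greater than 1? Yes.
Verdict: Invertible.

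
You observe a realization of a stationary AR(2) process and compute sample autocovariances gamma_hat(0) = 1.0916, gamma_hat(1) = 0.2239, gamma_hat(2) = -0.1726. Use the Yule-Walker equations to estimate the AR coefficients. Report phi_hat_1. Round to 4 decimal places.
\hat\phi_{1} = 0.2480

The Yule-Walker equations for an AR(p) process read, in matrix form,
  Gamma_p phi = r_p,   with   (Gamma_p)_{ij} = gamma(|i - j|),
                       (r_p)_i = gamma(i),   i,j = 1..p.
Substitute the sample gammas (Toeplitz matrix and right-hand side of size 2):
  Gamma_p = [[1.0916, 0.2239], [0.2239, 1.0916]]
  r_p     = [0.2239, -0.1726]
Written out:
  1.0916 phi_1 + 0.2239 phi_2 = 0.2239
  0.2239 phi_1 + 1.0916 phi_2 = -0.1726
Solve by Cramer's rule:
  det = gamma(0)^2 - gamma(1)^2 = (1.0916)^2 - (0.2239)^2 = 1.19159056 - 0.05013121 = 1.14145935
  phi_hat_1 = [gamma(1) gamma(0) - gamma(1) gamma(2)] / det = [(0.2239)(1.0916) - (0.2239)(-0.1726)] / 1.14145935 = 0.28305438 / 1.14145935 = 0.248
  phi_hat_2 = [gamma(0) gamma(2) - gamma(1)^2] / det = [(1.0916)(-0.1726) - (0.2239)^2] / 1.14145935 = -0.23854137 / 1.14145935 = -0.209
So phi_hat = [0.2480, -0.2090].
Therefore phi_hat_1 = 0.2480.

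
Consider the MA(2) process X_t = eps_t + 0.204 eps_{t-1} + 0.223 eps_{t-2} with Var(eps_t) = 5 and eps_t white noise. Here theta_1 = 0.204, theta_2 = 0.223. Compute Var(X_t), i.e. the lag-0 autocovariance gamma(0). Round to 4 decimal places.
\gamma(0) = 5.4567

For an MA(q) process X_t = eps_t + sum_i theta_i eps_{t-i} with
Var(eps_t) = sigma^2, the variance is
  gamma(0) = sigma^2 * (1 + sum_i theta_i^2).
  sum_i theta_i^2 = (0.204)^2 + (0.223)^2 = 0.041616 + 0.049729 = 0.091345.
  gamma(0) = 5 * (1 + 0.091345) = 5 * 1.091345 = 5.456725, which rounds to 5.4567.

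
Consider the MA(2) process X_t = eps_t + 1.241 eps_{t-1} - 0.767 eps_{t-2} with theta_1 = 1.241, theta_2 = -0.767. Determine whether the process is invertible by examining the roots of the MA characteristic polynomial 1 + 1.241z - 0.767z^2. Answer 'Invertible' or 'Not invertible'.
\text{Not invertible}

The MA(q) characteristic polynomial is P(z) = 1 + 1.241z - 0.767z^2.
Invertibility requires all roots to lie outside the unit circle, i.e. |z| > 1 for every root.
Set 1 + (1.241) z + (-0.767) z^2 = 0, i.e. a z^2 + b z + c = 0 with a = -0.767, b = 1.241, c = 1.
Discriminant D = b^2 - 4ac = (1.241)^2 - 4*(-0.767)*1 = 1.540081 - (-3.068) = 4.608081.
D >= 0, so the roots are real: z = (-b +/- sqrt(D)) / (2a) = (-1.241 +/- 2.146644) / (-1.534).
  z_1 = (-1.241 + 2.146644) / (-1.534) = -0.5904,   |z_1| = 0.5904.
  z_2 = (-1.241 - 2.146644) / (-1.534) = 2.2084,   |z_2| = 2.2084.
Moduli of all roots: 0.5904, 2.2084.
All moduli strictly greater than 1? No.
Verdict: Not invertible.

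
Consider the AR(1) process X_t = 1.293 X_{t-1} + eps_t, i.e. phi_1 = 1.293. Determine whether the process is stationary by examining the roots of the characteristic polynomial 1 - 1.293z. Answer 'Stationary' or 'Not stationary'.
\text{Not stationary}

The AR(p) characteristic polynomial is P(z) = 1 - 1.293z.
Stationarity requires all roots to lie outside the unit circle, i.e. |z| > 1 for every root.
This is linear in z: 1 + (-1.293) z = 0  =>  z = -1/(-1.293) = 0.773395,  |z| = 0.773395.
Moduli of all roots: 0.7734.
All moduli strictly greater than 1? No.
Verdict: Not stationary.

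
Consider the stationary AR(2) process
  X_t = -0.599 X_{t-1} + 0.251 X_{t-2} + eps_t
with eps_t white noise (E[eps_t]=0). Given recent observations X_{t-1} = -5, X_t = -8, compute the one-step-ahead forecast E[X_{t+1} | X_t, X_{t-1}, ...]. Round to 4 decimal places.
E[X_{t+1} \mid \mathcal F_t] = 3.5370

For an AR(p) model X_t = c + sum_i phi_i X_{t-i} + eps_t, the
one-step-ahead conditional mean is
  E[X_{t+1} | X_t, ...] = c + sum_i phi_i X_{t+1-i}.
Substitute known values:
  E[X_{t+1} | ...] = (-0.599) * (-8) + (0.251) * (-5)
                   = 3.5370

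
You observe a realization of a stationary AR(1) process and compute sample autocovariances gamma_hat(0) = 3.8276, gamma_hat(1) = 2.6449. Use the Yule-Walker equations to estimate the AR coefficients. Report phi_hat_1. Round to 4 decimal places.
\hat\phi_{1} = 0.6910

The Yule-Walker equations for an AR(p) process read, in matrix form,
  Gamma_p phi = r_p,   with   (Gamma_p)_{ij} = gamma(|i - j|),
                       (r_p)_i = gamma(i),   i,j = 1..p.
Substitute the sample gammas (Toeplitz matrix and right-hand side of size 1):
  Gamma_p = [[3.8276]]
  r_p     = [2.6449]
With p = 1 this is the single equation gamma(0) phi_1 = gamma(1):
  phi_hat_1 = gamma(1) / gamma(0) = 2.6449 / 3.8276 = 0.6910.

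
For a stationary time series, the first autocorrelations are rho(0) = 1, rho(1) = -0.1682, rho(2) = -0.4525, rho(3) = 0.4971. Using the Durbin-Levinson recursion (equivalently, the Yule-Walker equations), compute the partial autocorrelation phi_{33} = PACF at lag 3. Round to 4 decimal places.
\phi_{33} = 0.4090

The PACF at lag k is phi_{kk}, the last component of the solution
to the Yule-Walker system G_k phi = r_k where
  (G_k)_{ij} = rho(|i - j|), (r_k)_i = rho(i), i,j = 1..k.
Equivalently, Durbin-Levinson gives phi_{kk} iteratively:
  phi_{11} = rho(1)
  phi_{kk} = [rho(k) - sum_{j=1..k-1} phi_{k-1,j} rho(k-j)]
            / [1 - sum_{j=1..k-1} phi_{k-1,j} rho(j)],
  phi_{k,j} = phi_{k-1,j} - phi_{kk} phi_{k-1,k-j},  j = 1..k-1.
Step k = 1:
  phi_11 = rho(1) = -0.1682.
Step k = 2:
  phi_22 = [rho(2) - phi_11 rho(1)] / [1 - phi_11 rho(1)] = [-0.4525 - (-0.1682)(-0.1682)] / [1 - (-0.1682)(-0.1682)]
         = -0.48079124 / 0.97170876 = -0.494789.
  Update: phi_21 = phi_11 - phi_22 phi_11 = -0.1682 - (-0.494789)(-0.1682) = -0.251424.
Step k = 3:
  phi_33 = [rho(3) - phi_21 rho(2) - phi_22 rho(1)] / [1 - phi_21 rho(1) - phi_22 rho(2)]
    numerator   = 0.4971 - (-0.251424)(-0.4525) - (-0.494789)(-0.1682) = 0.30010724
    denominator = 1 - (-0.251424)(-0.1682) - (-0.494789)(-0.4525) = 0.73381833
  phi_33 = 0.30010724 / 0.73381833 = 0.409.
Therefore phi_{33} = 0.4090.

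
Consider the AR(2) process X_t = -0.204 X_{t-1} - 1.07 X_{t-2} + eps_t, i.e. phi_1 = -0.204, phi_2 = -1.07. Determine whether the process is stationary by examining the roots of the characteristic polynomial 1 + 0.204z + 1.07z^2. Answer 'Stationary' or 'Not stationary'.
\text{Not stationary}

The AR(p) characteristic polynomial is P(z) = 1 + 0.204z + 1.07z^2.
Stationarity requires all roots to lie outside the unit circle, i.e. |z| > 1 for every root.
Set 1 + (0.204) z + (1.07) z^2 = 0, i.e. a z^2 + b z + c = 0 with a = 1.07, b = 0.204, c = 1.
Discriminant D = b^2 - 4ac = (0.204)^2 - 4*(1.07)*1 = 0.041616 - (4.28) = -4.238384.
D < 0, so the roots are the complex-conjugate pair z = (-b +/- i sqrt(-D)) / (2a) = -0.0953 +/- 0.962i.
For a conjugate pair |z|^2 = z * conj(z) = (product of roots) = c/a = 1/(1.07) = 0.934579, so |z| = sqrt(0.934579) = 0.9667 for both roots.
Moduli of all roots: 0.9667, 0.9667.
All moduli strictly greater than 1? No.
Verdict: Not stationary.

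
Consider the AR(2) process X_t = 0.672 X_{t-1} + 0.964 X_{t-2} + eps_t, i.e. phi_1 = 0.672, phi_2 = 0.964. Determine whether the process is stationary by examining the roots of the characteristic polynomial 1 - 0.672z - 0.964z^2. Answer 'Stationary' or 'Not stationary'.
\text{Not stationary}

The AR(p) characteristic polynomial is P(z) = 1 - 0.672z - 0.964z^2.
Stationarity requires all roots to lie outside the unit circle, i.e. |z| > 1 for every root.
Set 1 + (-0.672) z + (-0.964) z^2 = 0, i.e. a z^2 + b z + c = 0 with a = -0.964, b = -0.672, c = 1.
Discriminant D = b^2 - 4ac = (-0.672)^2 - 4*(-0.964)*1 = 0.451584 - (-3.856) = 4.307584.
D >= 0, so the roots are real: z = (-b +/- sqrt(D)) / (2a) = (0.672 +/- 2.075472) / (-1.928).
  z_1 = (0.672 + 2.075472) / (-1.928) = -1.425,   |z_1| = 1.425.
  z_2 = (0.672 - 2.075472) / (-1.928) = 0.7279,   |z_2| = 0.7279.
Moduli of all roots: 1.4250, 0.7279.
All moduli strictly greater than 1? No.
Verdict: Not stationary.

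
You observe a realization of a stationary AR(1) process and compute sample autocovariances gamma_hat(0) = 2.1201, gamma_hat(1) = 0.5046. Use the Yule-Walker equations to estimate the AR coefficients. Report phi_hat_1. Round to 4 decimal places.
\hat\phi_{1} = 0.2380

The Yule-Walker equations for an AR(p) process read, in matrix form,
  Gamma_p phi = r_p,   with   (Gamma_p)_{ij} = gamma(|i - j|),
                       (r_p)_i = gamma(i),   i,j = 1..p.
Substitute the sample gammas (Toeplitz matrix and right-hand side of size 1):
  Gamma_p = [[2.1201]]
  r_p     = [0.5046]
With p = 1 this is the single equation gamma(0) phi_1 = gamma(1):
  phi_hat_1 = gamma(1) / gamma(0) = 0.5046 / 2.1201 = 0.2380.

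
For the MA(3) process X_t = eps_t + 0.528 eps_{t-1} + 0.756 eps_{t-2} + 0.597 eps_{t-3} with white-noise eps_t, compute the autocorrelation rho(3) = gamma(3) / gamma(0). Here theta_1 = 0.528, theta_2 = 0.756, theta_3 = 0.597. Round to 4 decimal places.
\rho(3) = 0.2705

For an MA(q) process with theta_0 = 1, the autocovariance is
  gamma(k) = sigma^2 * sum_{i=0..q-k} theta_i * theta_{i+k},
and rho(k) = gamma(k) / gamma(0). Sigma^2 cancels.
  numerator   = (1)*(0.597) = 0.597.
  denominator = (1)^2 + (0.528)^2 + (0.756)^2 + (0.597)^2 = 2.206729.
  rho(3) = 0.597 / 2.206729 = 0.2705.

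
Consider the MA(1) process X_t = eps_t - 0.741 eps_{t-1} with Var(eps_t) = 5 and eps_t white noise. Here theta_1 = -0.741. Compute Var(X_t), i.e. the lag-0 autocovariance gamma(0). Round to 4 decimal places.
\gamma(0) = 7.7454

For an MA(q) process X_t = eps_t + sum_i theta_i eps_{t-i} with
Var(eps_t) = sigma^2, the variance is
  gamma(0) = sigma^2 * (1 + sum_i theta_i^2).
  sum_i theta_i^2 = (-0.741)^2 = 0.549081.
  gamma(0) = 5 * (1 + 0.549081) = 5 * 1.549081 = 7.745405, which rounds to 7.7454.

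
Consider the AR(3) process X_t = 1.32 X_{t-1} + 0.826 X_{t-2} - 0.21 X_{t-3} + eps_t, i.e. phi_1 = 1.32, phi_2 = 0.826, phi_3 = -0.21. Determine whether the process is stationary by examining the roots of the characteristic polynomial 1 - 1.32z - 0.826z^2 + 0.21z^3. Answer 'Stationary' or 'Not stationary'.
\text{Not stationary}

The AR(p) characteristic polynomial is P(z) = 1 - 1.32z - 0.826z^2 + 0.21z^3.
Stationarity requires all roots to lie outside the unit circle, i.e. |z| > 1 for every root.
Degree 3: look for a simple real root z0 first, then factor out (1 - z/z0) and solve the remaining quadratic.
Testing z0 = 5: P(5) = 1 + (-1.32)(5) + (-0.826)(5)^2 + (0.21)(5)^3
  = 1 + (-6.6) + (-20.65) + (26.25) = 0.  So z_0 = 5 is a root, |z_0| = 5.
Divide out the factor (1 - 0.2 z) = (1 - z/z0) (since 1/z0 = 0.2):
  P(z) = (1 - 0.2 z)(1 + (-1.12) z + (-1.05) z^2)
  [check: z-coef -1.12 - (0.2) = -1.32; z^2-coef -1.05 - (0.2)(-1.12) = -0.826; z^3-coef -(0.2)(-1.05) = 0.21.]
Remaining roots from the quadratic factor 1 + (-1.12) z + (-1.05) z^2:
  Set 1 + (-1.12) z + (-1.05) z^2 = 0, i.e. a z^2 + b z + c = 0 with a = -1.05, b = -1.12, c = 1.
  Discriminant D = b^2 - 4ac = (-1.12)^2 - 4*(-1.05)*1 = 1.2544 - (-4.2) = 5.4544.
  D >= 0, so the roots are real: z = (-b +/- sqrt(D)) / (2a) = (1.12 +/- 2.335466) / (-2.1).
    z_1 = (1.12 + 2.335466) / (-2.1) = -1.6455,   |z_1| = 1.6455.
    z_2 = (1.12 - 2.335466) / (-2.1) = 0.5788,   |z_2| = 0.5788.
Moduli of all roots: 5.0000, 1.6455, 0.5788.
All moduli strictly greater than 1? No.
Verdict: Not stationary.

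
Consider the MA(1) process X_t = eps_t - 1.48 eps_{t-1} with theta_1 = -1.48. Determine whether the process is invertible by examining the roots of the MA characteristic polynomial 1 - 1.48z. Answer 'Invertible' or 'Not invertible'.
\text{Not invertible}

The MA(q) characteristic polynomial is P(z) = 1 - 1.48z.
Invertibility requires all roots to lie outside the unit circle, i.e. |z| > 1 for every root.
This is linear in z: 1 + (-1.48) z = 0  =>  z = -1/(-1.48) = 0.675676,  |z| = 0.675676.
Moduli of all roots: 0.6757.
All moduli strictly greater than 1? No.
Verdict: Not invertible.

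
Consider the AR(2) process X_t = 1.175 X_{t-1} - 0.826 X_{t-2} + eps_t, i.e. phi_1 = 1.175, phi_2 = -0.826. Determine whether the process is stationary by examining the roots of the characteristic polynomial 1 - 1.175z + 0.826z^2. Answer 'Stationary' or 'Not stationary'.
\text{Stationary}

The AR(p) characteristic polynomial is P(z) = 1 - 1.175z + 0.826z^2.
Stationarity requires all roots to lie outside the unit circle, i.e. |z| > 1 for every root.
Set 1 + (-1.175) z + (0.826) z^2 = 0, i.e. a z^2 + b z + c = 0 with a = 0.826, b = -1.175, c = 1.
Discriminant D = b^2 - 4ac = (-1.175)^2 - 4*(0.826)*1 = 1.380625 - (3.304) = -1.923375.
D < 0, so the roots are the complex-conjugate pair z = (-b +/- i sqrt(-D)) / (2a) = 0.7113 +/- 0.8395i.
For a conjugate pair |z|^2 = z * conj(z) = (product of roots) = c/a = 1/(0.826) = 1.210654, so |z| = sqrt(1.210654) = 1.1003 for both roots.
Moduli of all roots: 1.1003, 1.1003.
All moduli strictly greater than 1? Yes.
Verdict: Stationary.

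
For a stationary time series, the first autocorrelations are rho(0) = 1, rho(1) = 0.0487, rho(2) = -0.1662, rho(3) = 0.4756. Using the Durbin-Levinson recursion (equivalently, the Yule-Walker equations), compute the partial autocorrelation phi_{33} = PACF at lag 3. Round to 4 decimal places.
\phi_{33} = 0.5090

The PACF at lag k is phi_{kk}, the last component of the solution
to the Yule-Walker system G_k phi = r_k where
  (G_k)_{ij} = rho(|i - j|), (r_k)_i = rho(i), i,j = 1..k.
Equivalently, Durbin-Levinson gives phi_{kk} iteratively:
  phi_{11} = rho(1)
  phi_{kk} = [rho(k) - sum_{j=1..k-1} phi_{k-1,j} rho(k-j)]
            / [1 - sum_{j=1..k-1} phi_{k-1,j} rho(j)],
  phi_{k,j} = phi_{k-1,j} - phi_{kk} phi_{k-1,k-j},  j = 1..k-1.
Step k = 1:
  phi_11 = rho(1) = 0.0487.
Step k = 2:
  phi_22 = [rho(2) - phi_11 rho(1)] / [1 - phi_11 rho(1)] = [-0.1662 - (0.0487)(0.0487)] / [1 - (0.0487)(0.0487)]
         = -0.16857169 / 0.99762831 = -0.168972.
  Update: phi_21 = phi_11 - phi_22 phi_11 = 0.0487 - (-0.168972)(0.0487) = 0.056929.
Step k = 3:
  phi_33 = [rho(3) - phi_21 rho(2) - phi_22 rho(1)] / [1 - phi_21 rho(1) - phi_22 rho(2)]
    numerator   = 0.4756 - (0.056929)(-0.1662) - (-0.168972)(0.0487) = 0.49329055
    denominator = 1 - (0.056929)(0.0487) - (-0.168972)(-0.1662) = 0.96914434
  phi_33 = 0.49329055 / 0.96914434 = 0.509.
Therefore phi_{33} = 0.5090.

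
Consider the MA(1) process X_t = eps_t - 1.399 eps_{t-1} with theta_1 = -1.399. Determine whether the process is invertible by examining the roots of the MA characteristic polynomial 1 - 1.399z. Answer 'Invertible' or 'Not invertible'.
\text{Not invertible}

The MA(q) characteristic polynomial is P(z) = 1 - 1.399z.
Invertibility requires all roots to lie outside the unit circle, i.e. |z| > 1 for every root.
This is linear in z: 1 + (-1.399) z = 0  =>  z = -1/(-1.399) = 0.714796,  |z| = 0.714796.
Moduli of all roots: 0.7148.
All moduli strictly greater than 1? No.
Verdict: Not invertible.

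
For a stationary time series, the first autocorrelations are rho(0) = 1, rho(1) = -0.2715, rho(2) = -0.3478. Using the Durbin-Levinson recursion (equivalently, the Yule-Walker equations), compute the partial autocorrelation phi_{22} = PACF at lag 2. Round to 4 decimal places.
\phi_{22} = -0.4551

The PACF at lag k is phi_{kk}, the last component of the solution
to the Yule-Walker system G_k phi = r_k where
  (G_k)_{ij} = rho(|i - j|), (r_k)_i = rho(i), i,j = 1..k.
Equivalently, Durbin-Levinson gives phi_{kk} iteratively:
  phi_{11} = rho(1)
  phi_{kk} = [rho(k) - sum_{j=1..k-1} phi_{k-1,j} rho(k-j)]
            / [1 - sum_{j=1..k-1} phi_{k-1,j} rho(j)],
  phi_{k,j} = phi_{k-1,j} - phi_{kk} phi_{k-1,k-j},  j = 1..k-1.
Step k = 1:
  phi_11 = rho(1) = -0.2715.
Step k = 2:
  phi_22 = [rho(2) - phi_11 rho(1)] / [1 - phi_11 rho(1)] = [-0.3478 - (-0.2715)(-0.2715)] / [1 - (-0.2715)(-0.2715)]
         = -0.42151225 / 0.92628775 = -0.4551.
Therefore phi_{22} = -0.4551.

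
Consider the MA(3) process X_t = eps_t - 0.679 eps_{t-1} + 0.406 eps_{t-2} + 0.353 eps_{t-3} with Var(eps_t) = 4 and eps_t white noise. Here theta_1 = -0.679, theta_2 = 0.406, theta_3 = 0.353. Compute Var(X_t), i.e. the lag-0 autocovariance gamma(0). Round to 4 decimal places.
\gamma(0) = 7.0019

For an MA(q) process X_t = eps_t + sum_i theta_i eps_{t-i} with
Var(eps_t) = sigma^2, the variance is
  gamma(0) = sigma^2 * (1 + sum_i theta_i^2).
  sum_i theta_i^2 = (-0.679)^2 + (0.406)^2 + (0.353)^2 = 0.461041 + 0.164836 + 0.124609 = 0.750486.
  gamma(0) = 4 * (1 + 0.750486) = 4 * 1.750486 = 7.001944, which rounds to 7.0019.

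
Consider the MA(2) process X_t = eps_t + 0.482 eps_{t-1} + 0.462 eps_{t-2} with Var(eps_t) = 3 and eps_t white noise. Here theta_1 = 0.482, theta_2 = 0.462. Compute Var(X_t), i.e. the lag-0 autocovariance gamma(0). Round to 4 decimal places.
\gamma(0) = 4.3373

For an MA(q) process X_t = eps_t + sum_i theta_i eps_{t-i} with
Var(eps_t) = sigma^2, the variance is
  gamma(0) = sigma^2 * (1 + sum_i theta_i^2).
  sum_i theta_i^2 = (0.482)^2 + (0.462)^2 = 0.232324 + 0.213444 = 0.445768.
  gamma(0) = 3 * (1 + 0.445768) = 3 * 1.445768 = 4.337304, which rounds to 4.3373.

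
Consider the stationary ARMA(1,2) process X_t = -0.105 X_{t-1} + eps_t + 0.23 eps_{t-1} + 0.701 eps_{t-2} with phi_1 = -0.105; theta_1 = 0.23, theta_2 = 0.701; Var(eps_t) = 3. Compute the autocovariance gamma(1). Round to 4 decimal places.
\gamma(1) = 0.4822

Multiply the model equation by X_{t-k} and take expectations. With theta_0 = psi_0 = 1 and psi_j the MA(infinity) weights, this gives
  gamma(k) - sum_i phi_i gamma(k-i) = c_k,
  c_k = sigma^2 * sum_{j=k..q} theta_j psi_{j-k}   (c_k = 0 for k > q),
using gamma(-m) = gamma(m).
psi-weights needed (psi_j = theta_j + sum_i phi_i psi_{j-i}):
  psi_1 = theta_1 + phi_1 = 0.23 + (-0.105) = 0.125
  psi_2 = theta_2 + phi_1 psi_1 = 0.701 + (-0.105)(0.125) = 0.687875
Right-hand sides:
  c_0 = sigma^2 (1 + theta_1 psi_1 + theta_2 psi_2) = 3 * (1 + (0.23)(0.125) + (0.701)(0.687875)) = 3 * 1.51095 = 4.532851
  c_1 = sigma^2 (theta_1 + theta_2 psi_1) = 3 * (0.23 + (0.701)(0.125)) = 0.952875
  c_2 = sigma^2 theta_2 = 3 * (0.701) = 2.103
Equations for k = 0 and k = 1 (AR order 1):
  gamma(0) = phi_1 gamma(1) + c_0
  gamma(1) = phi_1 gamma(0) + c_1
Substituting the second into the first: gamma(0) (1 - phi_1^2) = c_0 + phi_1 c_1, so
  gamma(0) = (c_0 + phi_1 c_1) / (1 - phi_1^2) = (4.532851 + (-0.105)(0.952875)) / (1 - (-0.105)^2) = 4.432799 / 0.988975 = 4.482216.
  gamma(1) = phi_1 gamma(0) + c_1 = (-0.105)(4.482216) + (0.952875) = 0.482242.
Therefore gamma(1) = 0.4822 (to 4 decimal places).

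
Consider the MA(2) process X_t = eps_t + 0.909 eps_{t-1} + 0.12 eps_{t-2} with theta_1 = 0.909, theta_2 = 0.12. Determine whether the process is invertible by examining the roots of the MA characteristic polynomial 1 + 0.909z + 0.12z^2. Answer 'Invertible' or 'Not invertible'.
\text{Invertible}

The MA(q) characteristic polynomial is P(z) = 1 + 0.909z + 0.12z^2.
Invertibility requires all roots to lie outside the unit circle, i.e. |z| > 1 for every root.
Set 1 + (0.909) z + (0.12) z^2 = 0, i.e. a z^2 + b z + c = 0 with a = 0.12, b = 0.909, c = 1.
Discriminant D = b^2 - 4ac = (0.909)^2 - 4*(0.12)*1 = 0.826281 - (0.48) = 0.346281.
D >= 0, so the roots are real: z = (-b +/- sqrt(D)) / (2a) = (-0.909 +/- 0.588456) / (0.24).
  z_1 = (-0.909 + 0.588456) / (0.24) = -1.3356,   |z_1| = 1.3356.
  z_2 = (-0.909 - 0.588456) / (0.24) = -6.2394,   |z_2| = 6.2394.
Moduli of all roots: 1.3356, 6.2394.
All moduli strictly greater than 1? Yes.
Verdict: Invertible.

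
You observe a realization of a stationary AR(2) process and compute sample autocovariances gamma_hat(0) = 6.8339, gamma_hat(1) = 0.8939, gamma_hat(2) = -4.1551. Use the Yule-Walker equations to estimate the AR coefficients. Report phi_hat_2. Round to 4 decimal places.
\hat\phi_{2} = -0.6360

The Yule-Walker equations for an AR(p) process read, in matrix form,
  Gamma_p phi = r_p,   with   (Gamma_p)_{ij} = gamma(|i - j|),
                       (r_p)_i = gamma(i),   i,j = 1..p.
Substitute the sample gammas (Toeplitz matrix and right-hand side of size 2):
  Gamma_p = [[6.8339, 0.8939], [0.8939, 6.8339]]
  r_p     = [0.8939, -4.1551]
Written out:
  6.8339 phi_1 + 0.8939 phi_2 = 0.8939
  0.8939 phi_1 + 6.8339 phi_2 = -4.1551
Solve by Cramer's rule:
  det = gamma(0)^2 - gamma(1)^2 = (6.8339)^2 - (0.8939)^2 = 46.70218921 - 0.79905721 = 45.903132
  phi_hat_1 = [gamma(1) gamma(0) - gamma(1) gamma(2)] / det = [(0.8939)(6.8339) - (0.8939)(-4.1551)] / 45.903132 = 9.8230671 / 45.903132 = 0.214
  phi_hat_2 = [gamma(0) gamma(2) - gamma(1)^2] / det = [(6.8339)(-4.1551) - (0.8939)^2] / 45.903132 = -29.1945951 / 45.903132 = -0.636
So phi_hat = [0.2140, -0.6360].
Therefore phi_hat_2 = -0.6360.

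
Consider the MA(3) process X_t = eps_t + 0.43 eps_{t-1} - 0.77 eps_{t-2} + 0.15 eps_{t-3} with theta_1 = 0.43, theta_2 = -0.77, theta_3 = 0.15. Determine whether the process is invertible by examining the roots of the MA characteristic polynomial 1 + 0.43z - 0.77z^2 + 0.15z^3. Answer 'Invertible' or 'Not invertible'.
\text{Not invertible}

The MA(q) characteristic polynomial is P(z) = 1 + 0.43z - 0.77z^2 + 0.15z^3.
Invertibility requires all roots to lie outside the unit circle, i.e. |z| > 1 for every root.
Degree 3: look for a simple real root z0 first, then factor out (1 - z/z0) and solve the remaining quadratic.
Testing z0 = 4: P(4) = 1 + (0.43)(4) + (-0.77)(4)^2 + (0.15)(4)^3
  = 1 + (1.72) + (-12.32) + (9.6) = 0.  So z_0 = 4 is a root, |z_0| = 4.
Divide out the factor (1 - 0.25 z) = (1 - z/z0) (since 1/z0 = 0.25):
  P(z) = (1 - 0.25 z)(1 + (0.68) z + (-0.6) z^2)
  [check: z-coef 0.68 - (0.25) = 0.43; z^2-coef -0.6 - (0.25)(0.68) = -0.77; z^3-coef -(0.25)(-0.6) = 0.15.]
Remaining roots from the quadratic factor 1 + (0.68) z + (-0.6) z^2:
  Set 1 + (0.68) z + (-0.6) z^2 = 0, i.e. a z^2 + b z + c = 0 with a = -0.6, b = 0.68, c = 1.
  Discriminant D = b^2 - 4ac = (0.68)^2 - 4*(-0.6)*1 = 0.4624 - (-2.4) = 2.8624.
  D >= 0, so the roots are real: z = (-b +/- sqrt(D)) / (2a) = (-0.68 +/- 1.691863) / (-1.2).
    z_1 = (-0.68 + 1.691863) / (-1.2) = -0.8432,   |z_1| = 0.8432.
    z_2 = (-0.68 - 1.691863) / (-1.2) = 1.9766,   |z_2| = 1.9766.
Moduli of all roots: 4.0000, 0.8432, 1.9766.
All moduli strictly greater than 1? No.
Verdict: Not invertible.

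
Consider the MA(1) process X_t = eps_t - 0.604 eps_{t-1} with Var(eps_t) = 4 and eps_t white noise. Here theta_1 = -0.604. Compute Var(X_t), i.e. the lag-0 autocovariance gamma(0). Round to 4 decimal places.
\gamma(0) = 5.4593

For an MA(q) process X_t = eps_t + sum_i theta_i eps_{t-i} with
Var(eps_t) = sigma^2, the variance is
  gamma(0) = sigma^2 * (1 + sum_i theta_i^2).
  sum_i theta_i^2 = (-0.604)^2 = 0.364816.
  gamma(0) = 4 * (1 + 0.364816) = 4 * 1.364816 = 5.459264, which rounds to 5.4593.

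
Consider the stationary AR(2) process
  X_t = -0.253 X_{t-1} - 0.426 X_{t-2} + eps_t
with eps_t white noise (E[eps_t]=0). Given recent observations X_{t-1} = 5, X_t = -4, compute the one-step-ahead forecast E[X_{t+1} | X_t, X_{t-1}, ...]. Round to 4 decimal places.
E[X_{t+1} \mid \mathcal F_t] = -1.1180

For an AR(p) model X_t = c + sum_i phi_i X_{t-i} + eps_t, the
one-step-ahead conditional mean is
  E[X_{t+1} | X_t, ...] = c + sum_i phi_i X_{t+1-i}.
Substitute known values:
  E[X_{t+1} | ...] = (-0.253) * (-4) + (-0.426) * (5)
                   = -1.1180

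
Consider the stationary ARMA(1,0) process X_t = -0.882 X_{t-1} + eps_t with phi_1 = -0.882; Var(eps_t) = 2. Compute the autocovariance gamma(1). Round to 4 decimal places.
\gamma(1) = -7.9432

Multiply the model equation by X_{t-k} and take expectations. With theta_0 = psi_0 = 1 and psi_j the MA(infinity) weights, this gives
  gamma(k) - sum_i phi_i gamma(k-i) = c_k,
  c_k = sigma^2 * sum_{j=k..q} theta_j psi_{j-k}   (c_k = 0 for k > q),
using gamma(-m) = gamma(m).
Pure AR (q = 0): c_0 = sigma^2 = 2, c_k = 0 for k >= 1.
Equations for k = 0 and k = 1 (AR order 1):
  gamma(0) = phi_1 gamma(1) + c_0
  gamma(1) = phi_1 gamma(0) + c_1
Substituting the second into the first: gamma(0) (1 - phi_1^2) = c_0 + phi_1 c_1, so
  gamma(0) = c_0 / (1 - phi_1^2) = 2 / (1 - (-0.882)^2) = 2 / 0.222076 = 9.005926.
  gamma(1) = phi_1 gamma(0) = (-0.882)(9.005926) = -7.943227.
Therefore gamma(1) = -7.9432 (to 4 decimal places).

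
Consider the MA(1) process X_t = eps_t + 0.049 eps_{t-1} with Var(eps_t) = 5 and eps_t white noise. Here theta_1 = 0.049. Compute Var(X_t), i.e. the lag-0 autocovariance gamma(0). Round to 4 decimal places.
\gamma(0) = 5.0120

For an MA(q) process X_t = eps_t + sum_i theta_i eps_{t-i} with
Var(eps_t) = sigma^2, the variance is
  gamma(0) = sigma^2 * (1 + sum_i theta_i^2).
  sum_i theta_i^2 = (0.049)^2 = 0.002401.
  gamma(0) = 5 * (1 + 0.002401) = 5 * 1.002401 = 5.012005, which rounds to 5.0120.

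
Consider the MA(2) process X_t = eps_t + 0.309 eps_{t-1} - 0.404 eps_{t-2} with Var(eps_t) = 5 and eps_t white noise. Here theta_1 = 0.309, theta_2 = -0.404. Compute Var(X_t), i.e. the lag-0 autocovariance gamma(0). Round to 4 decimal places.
\gamma(0) = 6.2935

For an MA(q) process X_t = eps_t + sum_i theta_i eps_{t-i} with
Var(eps_t) = sigma^2, the variance is
  gamma(0) = sigma^2 * (1 + sum_i theta_i^2).
  sum_i theta_i^2 = (0.309)^2 + (-0.404)^2 = 0.095481 + 0.163216 = 0.258697.
  gamma(0) = 5 * (1 + 0.258697) = 5 * 1.258697 = 6.293485, which rounds to 6.2935.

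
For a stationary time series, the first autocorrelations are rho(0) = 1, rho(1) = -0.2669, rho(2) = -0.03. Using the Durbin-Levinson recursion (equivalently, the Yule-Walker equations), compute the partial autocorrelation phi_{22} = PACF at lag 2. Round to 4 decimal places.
\phi_{22} = -0.1090

The PACF at lag k is phi_{kk}, the last component of the solution
to the Yule-Walker system G_k phi = r_k where
  (G_k)_{ij} = rho(|i - j|), (r_k)_i = rho(i), i,j = 1..k.
Equivalently, Durbin-Levinson gives phi_{kk} iteratively:
  phi_{11} = rho(1)
  phi_{kk} = [rho(k) - sum_{j=1..k-1} phi_{k-1,j} rho(k-j)]
            / [1 - sum_{j=1..k-1} phi_{k-1,j} rho(j)],
  phi_{k,j} = phi_{k-1,j} - phi_{kk} phi_{k-1,k-j},  j = 1..k-1.
Step k = 1:
  phi_11 = rho(1) = -0.2669.
Step k = 2:
  phi_22 = [rho(2) - phi_11 rho(1)] / [1 - phi_11 rho(1)] = [-0.03 - (-0.2669)(-0.2669)] / [1 - (-0.2669)(-0.2669)]
         = -0.10123561 / 0.92876439 = -0.109.
Therefore phi_{22} = -0.1090.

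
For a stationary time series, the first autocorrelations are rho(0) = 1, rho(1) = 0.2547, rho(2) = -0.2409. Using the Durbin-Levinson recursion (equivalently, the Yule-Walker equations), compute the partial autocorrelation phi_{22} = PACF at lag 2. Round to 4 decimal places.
\phi_{22} = -0.3270

The PACF at lag k is phi_{kk}, the last component of the solution
to the Yule-Walker system G_k phi = r_k where
  (G_k)_{ij} = rho(|i - j|), (r_k)_i = rho(i), i,j = 1..k.
Equivalently, Durbin-Levinson gives phi_{kk} iteratively:
  phi_{11} = rho(1)
  phi_{kk} = [rho(k) - sum_{j=1..k-1} phi_{k-1,j} rho(k-j)]
            / [1 - sum_{j=1..k-1} phi_{k-1,j} rho(j)],
  phi_{k,j} = phi_{k-1,j} - phi_{kk} phi_{k-1,k-j},  j = 1..k-1.
Step k = 1:
  phi_11 = rho(1) = 0.2547.
Step k = 2:
  phi_22 = [rho(2) - phi_11 rho(1)] / [1 - phi_11 rho(1)] = [-0.2409 - (0.2547)(0.2547)] / [1 - (0.2547)(0.2547)]
         = -0.30577209 / 0.93512791 = -0.327.
Therefore phi_{22} = -0.3270.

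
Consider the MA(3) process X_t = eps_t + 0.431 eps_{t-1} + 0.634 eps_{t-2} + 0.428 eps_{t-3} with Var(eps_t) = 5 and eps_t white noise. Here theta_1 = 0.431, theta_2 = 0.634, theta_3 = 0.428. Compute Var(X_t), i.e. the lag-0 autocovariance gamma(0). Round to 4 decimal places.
\gamma(0) = 8.8545

For an MA(q) process X_t = eps_t + sum_i theta_i eps_{t-i} with
Var(eps_t) = sigma^2, the variance is
  gamma(0) = sigma^2 * (1 + sum_i theta_i^2).
  sum_i theta_i^2 = (0.431)^2 + (0.634)^2 + (0.428)^2 = 0.185761 + 0.401956 + 0.183184 = 0.770901.
  gamma(0) = 5 * (1 + 0.770901) = 5 * 1.770901 = 8.854505, which rounds to 8.8545.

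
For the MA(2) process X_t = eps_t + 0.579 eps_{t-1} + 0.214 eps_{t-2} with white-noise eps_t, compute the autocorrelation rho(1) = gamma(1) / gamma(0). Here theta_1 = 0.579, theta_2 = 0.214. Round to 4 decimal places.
\rho(1) = 0.5090

For an MA(q) process with theta_0 = 1, the autocovariance is
  gamma(k) = sigma^2 * sum_{i=0..q-k} theta_i * theta_{i+k},
and rho(k) = gamma(k) / gamma(0). Sigma^2 cancels.
  numerator   = (1)*(0.579) + (0.579)*(0.214) = 0.702906.
  denominator = (1)^2 + (0.579)^2 + (0.214)^2 = 1.381037.
  rho(1) = 0.702906 / 1.381037 = 0.5090.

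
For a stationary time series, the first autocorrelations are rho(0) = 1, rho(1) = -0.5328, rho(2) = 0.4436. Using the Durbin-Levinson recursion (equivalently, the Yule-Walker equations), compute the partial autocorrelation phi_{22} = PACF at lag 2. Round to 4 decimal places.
\phi_{22} = 0.2230

The PACF at lag k is phi_{kk}, the last component of the solution
to the Yule-Walker system G_k phi = r_k where
  (G_k)_{ij} = rho(|i - j|), (r_k)_i = rho(i), i,j = 1..k.
Equivalently, Durbin-Levinson gives phi_{kk} iteratively:
  phi_{11} = rho(1)
  phi_{kk} = [rho(k) - sum_{j=1..k-1} phi_{k-1,j} rho(k-j)]
            / [1 - sum_{j=1..k-1} phi_{k-1,j} rho(j)],
  phi_{k,j} = phi_{k-1,j} - phi_{kk} phi_{k-1,k-j},  j = 1..k-1.
Step k = 1:
  phi_11 = rho(1) = -0.5328.
Step k = 2:
  phi_22 = [rho(2) - phi_11 rho(1)] / [1 - phi_11 rho(1)] = [0.4436 - (-0.5328)(-0.5328)] / [1 - (-0.5328)(-0.5328)]
         = 0.15972416 / 0.71612416 = 0.223.
Therefore phi_{22} = 0.2230.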